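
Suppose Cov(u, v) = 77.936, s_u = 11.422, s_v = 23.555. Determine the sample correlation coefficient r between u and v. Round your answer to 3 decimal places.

0.290

r = Cov(u,v) / (s_u · s_v) = 77.936 / (11.422 × 23.555)
  = 77.936 / 269.0452 ≈ 0.290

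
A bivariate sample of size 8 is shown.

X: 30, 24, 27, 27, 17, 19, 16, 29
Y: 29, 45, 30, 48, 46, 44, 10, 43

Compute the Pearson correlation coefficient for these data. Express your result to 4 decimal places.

0.2200

n = 8, ΣX = 189, ΣY = 295, ΣX² = 4681, ΣY² = 12071, ΣXY = 7081
nΣXY − ΣXΣY = 56648 − 55755 = 893
nΣX² − (ΣX)² = 37448 − 35721 = 1727; nΣY² − (ΣY)² = 96568 − 87025 = 9543
r = 893 / √(1727 × 9543) = 893 / 4059.6504 ≈ 0.2200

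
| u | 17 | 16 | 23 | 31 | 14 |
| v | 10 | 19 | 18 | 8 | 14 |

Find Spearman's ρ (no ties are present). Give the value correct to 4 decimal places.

-0.5000

Rank u: 3, 2, 4, 5, 1
Rank v: 2, 5, 4, 1, 3
d = rank(u) − rank(v): 1, -3, 0, 4, -2; Σd² = 30
ρ = 1 − 6Σd² / [n(n²−1)] = 1 − 6×30 / (5×24) = 1 − 180/120 ≈ -0.5000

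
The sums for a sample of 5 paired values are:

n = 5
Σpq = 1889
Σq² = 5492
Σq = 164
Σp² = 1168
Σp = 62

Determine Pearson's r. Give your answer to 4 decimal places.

r = (nΣpq − ΣpΣq) / √[(nΣp² − (Σp)²)(nΣq² − (Σq)²)]
Numerator: 5×1889 − 62×164 = -723
Denominator: √[(5840 − 3844)(27460 − 26896)] = √[1996 × 564] = 1061.0108
r = -723 / 1061.0108 ≈ -0.6814

-0.6814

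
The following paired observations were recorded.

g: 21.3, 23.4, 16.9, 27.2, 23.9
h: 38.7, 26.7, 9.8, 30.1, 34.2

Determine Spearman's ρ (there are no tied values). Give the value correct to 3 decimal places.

Rank g: 2, 3, 1, 5, 4
Rank h: 5, 2, 1, 3, 4
d = rank(g) − rank(h): -3, 1, 0, 2, 0; Σd² = 14
ρ = 1 − 6Σd² / [n(n²−1)] = 1 − 6×14 / (5×24) = 1 − 84/120 ≈ 0.300

0.300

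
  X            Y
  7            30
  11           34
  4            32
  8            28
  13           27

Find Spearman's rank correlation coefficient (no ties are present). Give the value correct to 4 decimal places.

-0.4000

Rank X: 2, 4, 1, 3, 5
Rank Y: 3, 5, 4, 2, 1
d = rank(X) − rank(Y): -1, -1, -3, 1, 4; Σd² = 28
ρ = 1 − 6Σd² / [n(n²−1)] = 1 − 6×28 / (5×24) = 1 − 168/120 ≈ -0.4000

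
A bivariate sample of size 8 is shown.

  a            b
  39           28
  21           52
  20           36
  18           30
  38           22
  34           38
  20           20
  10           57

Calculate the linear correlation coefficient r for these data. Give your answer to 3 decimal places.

n = 8, Σa = 200, Σb = 283, Σa² = 5786, Σb² = 11261, Σab = 6542
nΣab − ΣaΣb = 52336 − 56600 = -4264
nΣa² − (Σa)² = 46288 − 40000 = 6288; nΣb² − (Σb)² = 90088 − 80089 = 9999
r = -4264 / √(6288 × 9999) = -4264 / 7929.2945 ≈ -0.538

-0.538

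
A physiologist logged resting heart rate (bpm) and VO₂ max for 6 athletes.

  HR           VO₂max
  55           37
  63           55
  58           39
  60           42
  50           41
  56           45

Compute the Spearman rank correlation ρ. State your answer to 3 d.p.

0.600

Rank HR: 2, 6, 4, 5, 1, 3
Rank VO₂max: 1, 6, 2, 4, 3, 5
d = rank(HR) − rank(VO₂max): 1, 0, 2, 1, -2, -2; Σd² = 14
ρ = 1 − 6Σd² / [n(n²−1)] = 1 − 6×14 / (6×35) = 1 − 84/210 ≈ 0.600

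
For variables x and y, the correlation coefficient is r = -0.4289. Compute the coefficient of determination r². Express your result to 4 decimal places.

0.1840

r² = (-0.4289)² = 0.1840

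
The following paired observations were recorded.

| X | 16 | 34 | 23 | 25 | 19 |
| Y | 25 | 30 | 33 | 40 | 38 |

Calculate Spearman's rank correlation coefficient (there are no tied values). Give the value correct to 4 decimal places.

Rank X: 1, 5, 3, 4, 2
Rank Y: 1, 2, 3, 5, 4
d = rank(X) − rank(Y): 0, 3, 0, -1, -2; Σd² = 14
ρ = 1 − 6Σd² / [n(n²−1)] = 1 − 6×14 / (5×24) = 1 − 84/120 ≈ 0.3000

0.3000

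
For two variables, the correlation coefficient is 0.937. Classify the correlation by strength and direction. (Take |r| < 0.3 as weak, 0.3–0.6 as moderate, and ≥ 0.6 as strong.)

r = 0.937 > 0 so the relationship is positive.
|r| = 0.937, which falls in the strong range.

strong positive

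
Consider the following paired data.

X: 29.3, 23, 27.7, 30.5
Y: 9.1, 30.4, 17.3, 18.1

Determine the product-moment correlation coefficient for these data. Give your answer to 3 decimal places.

n = 4, ΣX = 110.5, ΣY = 74.9, ΣX² = 3085.03, ΣY² = 1633.87, ΣXY = 1997.09
nΣXY − ΣXΣY = 7988.36 − 8276.45 = -288.09
nΣX² − (ΣX)² = 12340.12 − 12210.25 = 129.87; nΣY² − (ΣY)² = 6535.48 − 5610.01 = 925.47
r = -288.09 / √(129.87 × 925.47) = -288.09 / 346.6854 ≈ -0.831

-0.831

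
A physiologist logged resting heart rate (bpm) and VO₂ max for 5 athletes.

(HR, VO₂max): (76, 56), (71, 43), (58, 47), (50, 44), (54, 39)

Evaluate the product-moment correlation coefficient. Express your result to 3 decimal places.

n = 5, Σx = 309, Σy = 229, Σx² = 19597, Σy² = 10651, Σxy = 14341
nΣxy − ΣxΣy = 71705 − 70761 = 944
nΣx² − (Σx)² = 97985 − 95481 = 2504; nΣy² − (Σy)² = 53255 − 52441 = 814
r = 944 / √(2504 × 814) = 944 / 1427.6750 ≈ 0.661

0.661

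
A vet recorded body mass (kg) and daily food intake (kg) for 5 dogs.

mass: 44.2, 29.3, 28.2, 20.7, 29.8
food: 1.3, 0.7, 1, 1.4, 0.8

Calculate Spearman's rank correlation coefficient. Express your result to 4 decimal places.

-0.3000

Rank mass: 5, 3, 2, 1, 4
Rank food: 4, 1, 3, 5, 2
d = rank(mass) − rank(food): 1, 2, -1, -4, 2; Σd² = 26
ρ = 1 − 6Σd² / [n(n²−1)] = 1 − 6×26 / (5×24) = 1 − 156/120 ≈ -0.3000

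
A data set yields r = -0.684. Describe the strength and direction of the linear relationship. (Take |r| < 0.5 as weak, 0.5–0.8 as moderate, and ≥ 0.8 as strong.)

r = -0.684 < 0 so the relationship is negative.
|r| = 0.684, which falls in the moderate range.

moderate negative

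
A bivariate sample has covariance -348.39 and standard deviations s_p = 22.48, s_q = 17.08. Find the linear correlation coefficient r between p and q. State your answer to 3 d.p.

-0.907

r = Cov(p,q) / (s_p · s_q) = -348.39 / (22.48 × 17.08)
  = -348.39 / 383.9584 ≈ -0.907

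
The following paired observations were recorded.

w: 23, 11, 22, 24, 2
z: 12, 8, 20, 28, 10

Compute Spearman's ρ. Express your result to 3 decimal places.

Rank w: 4, 2, 3, 5, 1
Rank z: 3, 1, 4, 5, 2
d = rank(w) − rank(z): 1, 1, -1, 0, -1; Σd² = 4
ρ = 1 − 6Σd² / [n(n²−1)] = 1 − 6×4 / (5×24) = 1 − 24/120 ≈ 0.800

0.800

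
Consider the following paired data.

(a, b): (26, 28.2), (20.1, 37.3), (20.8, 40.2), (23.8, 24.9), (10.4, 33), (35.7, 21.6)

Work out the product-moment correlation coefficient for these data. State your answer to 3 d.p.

n = 6, Σa = 136.8, Σb = 185.2, Σa² = 3461.74, Σb² = 5978.14, Σab = 4026.03
nΣab − ΣaΣb = 24156.18 − 25335.36 = -1179.18
nΣa² − (Σa)² = 20770.44 − 18714.24 = 2056.2; nΣb² − (Σb)² = 35868.84 − 34299.04 = 1569.8
r = -1179.18 / √(2056.2 × 1569.8) = -1179.18 / 1796.6142 ≈ -0.656

-0.656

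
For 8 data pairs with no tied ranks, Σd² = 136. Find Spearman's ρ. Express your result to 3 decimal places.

ρ = 1 − 6Σd² / [n(n²−1)] = 1 − 6×136 / (8×63)
  = 1 − 816/504 = 1 − 1.6190 ≈ -0.619

-0.619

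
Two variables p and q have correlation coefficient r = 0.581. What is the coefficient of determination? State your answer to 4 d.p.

0.3376

r² = (0.581)² = 0.3376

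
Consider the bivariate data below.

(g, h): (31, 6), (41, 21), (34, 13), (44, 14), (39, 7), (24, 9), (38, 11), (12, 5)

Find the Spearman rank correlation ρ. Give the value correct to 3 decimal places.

0.762

Rank g: 3, 7, 4, 8, 6, 2, 5, 1
Rank h: 2, 8, 6, 7, 3, 4, 5, 1
d = rank(g) − rank(h): 1, -1, -2, 1, 3, -2, 0, 0; Σd² = 20
ρ = 1 − 6Σd² / [n(n²−1)] = 1 − 6×20 / (8×63) = 1 − 120/504 ≈ 0.762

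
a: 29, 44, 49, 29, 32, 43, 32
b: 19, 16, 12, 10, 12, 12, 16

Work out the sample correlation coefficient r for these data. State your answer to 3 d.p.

n = 7, Σa = 258, Σb = 97, Σa² = 9916, Σb² = 1405, Σab = 3545
nΣab − ΣaΣb = 24815 − 25026 = -211
nΣa² − (Σa)² = 69412 − 66564 = 2848; nΣb² − (Σb)² = 9835 − 9409 = 426
r = -211 / √(2848 × 426) = -211 / 1101.4754 ≈ -0.192

-0.192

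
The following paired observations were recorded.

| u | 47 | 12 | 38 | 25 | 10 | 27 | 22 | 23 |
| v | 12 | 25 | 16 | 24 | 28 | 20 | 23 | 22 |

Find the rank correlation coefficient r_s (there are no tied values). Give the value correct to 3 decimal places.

-0.929

Rank u: 8, 2, 7, 5, 1, 6, 3, 4
Rank v: 1, 7, 2, 6, 8, 3, 5, 4
d = rank(u) − rank(v): 7, -5, 5, -1, -7, 3, -2, 0; Σd² = 162
ρ = 1 − 6Σd² / [n(n²−1)] = 1 − 6×162 / (8×63) = 1 − 972/504 ≈ -0.929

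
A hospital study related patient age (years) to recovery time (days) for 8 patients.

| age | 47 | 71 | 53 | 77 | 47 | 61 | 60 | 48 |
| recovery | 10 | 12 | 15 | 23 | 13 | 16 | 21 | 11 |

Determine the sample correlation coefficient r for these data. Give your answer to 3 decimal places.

0.653

n = 8, Σx = 464, Σy = 121, Σx² = 27822, Σy² = 1985, Σxy = 7263
nΣxy − ΣxΣy = 58104 − 56144 = 1960
nΣx² − (Σx)² = 222576 − 215296 = 7280; nΣy² − (Σy)² = 15880 − 14641 = 1239
r = 1960 / √(7280 × 1239) = 1960 / 3003.3182 ≈ 0.653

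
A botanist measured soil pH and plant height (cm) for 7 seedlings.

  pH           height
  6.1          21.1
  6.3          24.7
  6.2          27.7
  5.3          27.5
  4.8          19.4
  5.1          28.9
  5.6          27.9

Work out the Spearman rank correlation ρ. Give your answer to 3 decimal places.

0.000

Rank pH: 5, 7, 6, 3, 1, 2, 4
Rank height: 2, 3, 5, 4, 1, 7, 6
d = rank(pH) − rank(height): 3, 4, 1, -1, 0, -5, -2; Σd² = 56
ρ = 1 − 6Σd² / [n(n²−1)] = 1 − 6×56 / (7×48) = 1 − 336/336 ≈ 0.000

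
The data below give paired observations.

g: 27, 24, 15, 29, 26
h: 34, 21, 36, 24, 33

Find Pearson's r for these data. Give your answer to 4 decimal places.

-0.4521

n = 5, Σg = 121, Σh = 148, Σg² = 3047, Σh² = 4558, Σgh = 3516
nΣgh − ΣgΣh = 17580 − 17908 = -328
nΣg² − (Σg)² = 15235 − 14641 = 594; nΣh² − (Σh)² = 22790 − 21904 = 886
r = -328 / √(594 × 886) = -328 / 725.4543 ≈ -0.4521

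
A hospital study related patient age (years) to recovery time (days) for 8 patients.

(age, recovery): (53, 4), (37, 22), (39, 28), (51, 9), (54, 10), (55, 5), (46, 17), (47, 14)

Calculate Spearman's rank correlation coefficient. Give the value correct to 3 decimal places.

-0.857

Rank age: 6, 1, 2, 5, 7, 8, 3, 4
Rank recovery: 1, 7, 8, 3, 4, 2, 6, 5
d = rank(age) − rank(recovery): 5, -6, -6, 2, 3, 6, -3, -1; Σd² = 156
ρ = 1 − 6Σd² / [n(n²−1)] = 1 − 6×156 / (8×63) = 1 − 936/504 ≈ -0.857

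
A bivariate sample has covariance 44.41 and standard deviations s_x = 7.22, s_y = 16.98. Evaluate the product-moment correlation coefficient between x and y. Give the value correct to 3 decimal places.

0.362

r = Cov(x,y) / (s_x · s_y) = 44.41 / (7.22 × 16.98)
  = 44.41 / 122.5956 ≈ 0.362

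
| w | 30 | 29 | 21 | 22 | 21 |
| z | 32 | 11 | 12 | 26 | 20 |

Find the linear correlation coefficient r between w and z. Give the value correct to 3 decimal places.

n = 5, Σw = 123, Σz = 101, Σw² = 3107, Σz² = 2365, Σwz = 2523
nΣwz − ΣwΣz = 12615 − 12423 = 192
nΣw² − (Σw)² = 15535 − 15129 = 406; nΣz² − (Σz)² = 11825 − 10201 = 1624
r = 192 / √(406 × 1624) = 192 / 812.0000 ≈ 0.236

0.236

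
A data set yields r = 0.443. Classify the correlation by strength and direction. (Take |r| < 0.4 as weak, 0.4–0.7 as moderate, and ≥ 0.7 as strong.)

r = 0.443 > 0 so the relationship is positive.
|r| = 0.443, which falls in the moderate range.

moderate positive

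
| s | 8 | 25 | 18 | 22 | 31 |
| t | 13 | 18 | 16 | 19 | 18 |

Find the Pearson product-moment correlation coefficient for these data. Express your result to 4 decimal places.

n = 5, Σs = 104, Σt = 84, Σs² = 2458, Σt² = 1434, Σst = 1818
nΣst − ΣsΣt = 9090 − 8736 = 354
nΣs² − (Σs)² = 12290 − 10816 = 1474; nΣt² − (Σt)² = 7170 − 7056 = 114
r = 354 / √(1474 × 114) = 354 / 409.9219 ≈ 0.8636

0.8636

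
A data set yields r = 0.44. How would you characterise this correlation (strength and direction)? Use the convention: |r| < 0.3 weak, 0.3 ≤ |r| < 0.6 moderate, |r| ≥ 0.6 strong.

moderate positive

r = 0.44 > 0 so the relationship is positive.
|r| = 0.44, which falls in the moderate range.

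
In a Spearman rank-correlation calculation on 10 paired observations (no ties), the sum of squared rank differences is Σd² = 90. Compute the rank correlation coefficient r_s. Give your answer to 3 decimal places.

0.455

ρ = 1 − 6Σd² / [n(n²−1)] = 1 − 6×90 / (10×99)
  = 1 − 540/990 = 1 − 0.5455 ≈ 0.455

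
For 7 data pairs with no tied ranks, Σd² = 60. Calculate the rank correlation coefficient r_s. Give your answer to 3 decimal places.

-0.071

ρ = 1 − 6Σd² / [n(n²−1)] = 1 − 6×60 / (7×48)
  = 1 − 360/336 = 1 − 1.0714 ≈ -0.071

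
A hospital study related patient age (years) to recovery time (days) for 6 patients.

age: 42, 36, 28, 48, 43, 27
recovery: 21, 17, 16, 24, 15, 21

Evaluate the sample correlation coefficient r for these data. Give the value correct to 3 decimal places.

n = 6, Σx = 224, Σy = 114, Σx² = 8726, Σy² = 2228, Σxy = 4306
nΣxy − ΣxΣy = 25836 − 25536 = 300
nΣx² − (Σx)² = 52356 − 50176 = 2180; nΣy² − (Σy)² = 13368 − 12996 = 372
r = 300 / √(2180 × 372) = 300 / 900.5332 ≈ 0.333

0.333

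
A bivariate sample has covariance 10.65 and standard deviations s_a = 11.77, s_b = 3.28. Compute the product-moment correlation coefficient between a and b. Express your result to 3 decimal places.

r = Cov(a,b) / (s_a · s_b) = 10.65 / (11.77 × 3.28)
  = 10.65 / 38.6056 ≈ 0.276

0.276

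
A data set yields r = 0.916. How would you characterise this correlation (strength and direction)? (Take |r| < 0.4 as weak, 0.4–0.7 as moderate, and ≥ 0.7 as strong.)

r = 0.916 > 0 so the relationship is positive.
|r| = 0.916, which falls in the strong range.

strong positive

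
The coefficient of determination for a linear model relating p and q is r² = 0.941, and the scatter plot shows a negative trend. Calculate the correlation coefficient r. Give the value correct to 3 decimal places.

|r| = √0.941 = 0.970
The association is negative, so r = −0.970.

-0.970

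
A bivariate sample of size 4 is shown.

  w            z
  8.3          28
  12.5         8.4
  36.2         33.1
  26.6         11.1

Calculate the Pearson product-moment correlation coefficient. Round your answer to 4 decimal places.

n = 4, Σw = 83.6, Σz = 80.6, Σw² = 2243.14, Σz² = 2073.38, Σwz = 1830.88
nΣwz − ΣwΣz = 7323.52 − 6738.16 = 585.36
nΣw² − (Σw)² = 8972.56 − 6988.96 = 1983.6; nΣz² − (Σz)² = 8293.52 − 6496.36 = 1797.16
r = 585.36 / √(1983.6 × 1797.16) = 585.36 / 1888.0801 ≈ 0.3100

0.3100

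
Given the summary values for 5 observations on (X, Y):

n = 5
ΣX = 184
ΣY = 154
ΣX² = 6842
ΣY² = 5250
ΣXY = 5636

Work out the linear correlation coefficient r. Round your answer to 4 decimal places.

-0.1647

r = (nΣXY − ΣXΣY) / √[(nΣX² − (ΣX)²)(nΣY² − (ΣY)²)]
Numerator: 5×5636 − 184×154 = -156
Denominator: √[(34210 − 33856)(26250 − 23716)] = √[354 × 2534] = 947.1198
r = -156 / 947.1198 ≈ -0.1647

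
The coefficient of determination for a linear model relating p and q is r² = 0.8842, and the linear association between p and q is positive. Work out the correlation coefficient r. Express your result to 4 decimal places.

0.9403

|r| = √0.8842 = 0.9403
The association is positive, so r = 0.9403.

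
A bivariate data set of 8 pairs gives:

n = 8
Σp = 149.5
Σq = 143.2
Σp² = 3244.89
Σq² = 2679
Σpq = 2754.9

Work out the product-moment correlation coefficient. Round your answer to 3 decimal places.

r = (nΣpq − ΣpΣq) / √[(nΣp² − (Σp)²)(nΣq² − (Σq)²)]
Numerator: 8×2754.9 − 149.5×143.2 = 630.8
Denominator: √[(25959.12 − 22350.25)(21432 − 20506.24)] = √[3608.87 × 925.76] = 1827.8259
r = 630.8 / 1827.8259 ≈ 0.345

0.345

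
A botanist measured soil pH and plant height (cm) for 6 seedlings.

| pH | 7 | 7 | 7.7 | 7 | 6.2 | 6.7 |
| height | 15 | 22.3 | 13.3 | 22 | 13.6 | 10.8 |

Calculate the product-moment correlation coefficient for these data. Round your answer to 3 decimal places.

0.140

n = 6, Σx = 41.6, Σy = 97, Σx² = 289.62, Σy² = 1684.78, Σxy = 674.19
nΣxy − ΣxΣy = 4045.14 − 4035.2 = 9.94
nΣx² − (Σx)² = 1737.72 − 1730.56 = 7.16; nΣy² − (Σy)² = 10108.68 − 9409 = 699.68
r = 9.94 / √(7.16 × 699.68) = 9.94 / 70.7793 ≈ 0.140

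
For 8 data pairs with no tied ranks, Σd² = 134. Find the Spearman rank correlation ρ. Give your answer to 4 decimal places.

-0.5952

ρ = 1 − 6Σd² / [n(n²−1)] = 1 − 6×134 / (8×63)
  = 1 − 804/504 = 1 − 1.59524 ≈ -0.5952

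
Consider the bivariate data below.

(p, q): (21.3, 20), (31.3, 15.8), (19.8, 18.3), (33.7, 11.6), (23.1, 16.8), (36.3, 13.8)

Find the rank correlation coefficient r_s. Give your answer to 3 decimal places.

Rank p: 2, 4, 1, 5, 3, 6
Rank q: 6, 3, 5, 1, 4, 2
d = rank(p) − rank(q): -4, 1, -4, 4, -1, 4; Σd² = 66
ρ = 1 − 6Σd² / [n(n²−1)] = 1 − 6×66 / (6×35) = 1 − 396/210 ≈ -0.886

-0.886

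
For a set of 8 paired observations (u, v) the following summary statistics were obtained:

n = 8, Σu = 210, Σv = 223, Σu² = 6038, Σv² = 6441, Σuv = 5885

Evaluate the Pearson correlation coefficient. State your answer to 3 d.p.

r = (nΣuv − ΣuΣv) / √[(nΣu² − (Σu)²)(nΣv² − (Σv)²)]
Numerator: 8×5885 − 210×223 = 250
Denominator: √[(48304 − 44100)(51528 − 49729)] = √[4204 × 1799] = 2750.0902
r = 250 / 2750.0902 ≈ 0.091

0.091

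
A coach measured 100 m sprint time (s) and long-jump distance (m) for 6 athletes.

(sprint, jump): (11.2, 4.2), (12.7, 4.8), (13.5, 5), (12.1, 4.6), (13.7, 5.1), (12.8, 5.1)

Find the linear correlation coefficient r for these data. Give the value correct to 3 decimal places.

0.930

n = 6, Σx = 76, Σy = 28.8, Σx² = 966.92, Σy² = 138.86, Σxy = 366.31
nΣxy − ΣxΣy = 2197.86 − 2188.8 = 9.06
nΣx² − (Σx)² = 5801.52 − 5776 = 25.52; nΣy² − (Σy)² = 833.16 − 829.44 = 3.72
r = 9.06 / √(25.52 × 3.72) = 9.06 / 9.7434 ≈ 0.930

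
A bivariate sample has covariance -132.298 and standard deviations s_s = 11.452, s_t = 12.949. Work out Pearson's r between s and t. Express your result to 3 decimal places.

r = Cov(s,t) / (s_s · s_t) = -132.298 / (11.452 × 12.949)
  = -132.298 / 148.2919 ≈ -0.892

-0.892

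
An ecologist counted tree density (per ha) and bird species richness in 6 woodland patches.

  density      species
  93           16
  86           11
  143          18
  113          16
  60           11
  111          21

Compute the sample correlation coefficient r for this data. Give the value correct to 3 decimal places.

n = 6, Σx = 606, Σy = 93, Σx² = 65184, Σy² = 1519, Σxy = 9807
nΣxy − ΣxΣy = 58842 − 56358 = 2484
nΣx² − (Σx)² = 391104 − 367236 = 23868; nΣy² − (Σy)² = 9114 − 8649 = 465
r = 2484 / √(23868 × 465) = 2484 / 3331.4591 ≈ 0.746

0.746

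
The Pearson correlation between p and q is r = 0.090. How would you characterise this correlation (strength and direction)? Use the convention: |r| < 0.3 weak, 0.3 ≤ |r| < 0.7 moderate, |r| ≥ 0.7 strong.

weak positive

r = 0.090 > 0 so the relationship is positive.
|r| = 0.090, which falls in the weak range.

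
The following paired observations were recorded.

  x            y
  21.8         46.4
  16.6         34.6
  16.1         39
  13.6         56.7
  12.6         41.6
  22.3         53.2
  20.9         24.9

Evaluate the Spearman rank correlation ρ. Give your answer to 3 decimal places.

0.000

Rank x: 6, 4, 3, 2, 1, 7, 5
Rank y: 5, 2, 3, 7, 4, 6, 1
d = rank(x) − rank(y): 1, 2, 0, -5, -3, 1, 4; Σd² = 56
ρ = 1 − 6Σd² / [n(n²−1)] = 1 − 6×56 / (7×48) = 1 − 336/336 ≈ 0.000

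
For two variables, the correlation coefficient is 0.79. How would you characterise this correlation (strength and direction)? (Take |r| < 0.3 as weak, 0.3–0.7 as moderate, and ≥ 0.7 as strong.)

strong positive

r = 0.79 > 0 so the relationship is positive.
|r| = 0.79, which falls in the strong range.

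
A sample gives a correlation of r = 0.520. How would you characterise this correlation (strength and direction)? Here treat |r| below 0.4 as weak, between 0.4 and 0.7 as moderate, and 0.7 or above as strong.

r = 0.520 > 0 so the relationship is positive.
|r| = 0.520, which falls in the moderate range.

moderate positive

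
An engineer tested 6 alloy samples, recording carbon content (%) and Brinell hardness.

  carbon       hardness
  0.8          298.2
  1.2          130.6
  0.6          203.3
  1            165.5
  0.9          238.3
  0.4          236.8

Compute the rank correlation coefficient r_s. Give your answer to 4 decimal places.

Rank carbon: 3, 6, 2, 5, 4, 1
Rank hardness: 6, 1, 3, 2, 5, 4
d = rank(carbon) − rank(hardness): -3, 5, -1, 3, -1, -3; Σd² = 54
ρ = 1 − 6Σd² / [n(n²−1)] = 1 − 6×54 / (6×35) = 1 − 324/210 ≈ -0.5429

-0.5429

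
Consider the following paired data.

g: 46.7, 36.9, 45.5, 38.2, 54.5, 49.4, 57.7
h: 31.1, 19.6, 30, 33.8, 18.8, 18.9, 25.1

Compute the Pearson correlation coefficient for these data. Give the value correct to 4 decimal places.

-0.3122

n = 7, Σg = 328.9, Σh = 177.3, Σg² = 15811.89, Σh² = 4734.47, Σgh = 8238.3
nΣgh − ΣgΣh = 57668.1 − 58313.97 = -645.87
nΣg² − (Σg)² = 110683.23 − 108175.21 = 2508.02; nΣh² − (Σh)² = 33141.29 − 31435.29 = 1706
r = -645.87 / √(2508.02 × 1706) = -645.87 / 2068.4976 ≈ -0.3122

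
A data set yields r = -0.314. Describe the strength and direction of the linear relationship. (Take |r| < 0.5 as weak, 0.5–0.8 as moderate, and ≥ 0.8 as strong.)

weak negative

r = -0.314 < 0 so the relationship is negative.
|r| = 0.314, which falls in the weak range.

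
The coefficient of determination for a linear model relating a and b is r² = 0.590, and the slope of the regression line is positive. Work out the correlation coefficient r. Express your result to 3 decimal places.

|r| = √0.590 = 0.768
The association is positive, so r = 0.768.

0.768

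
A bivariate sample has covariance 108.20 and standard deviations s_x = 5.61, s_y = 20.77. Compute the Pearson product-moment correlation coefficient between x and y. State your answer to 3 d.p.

r = Cov(x,y) / (s_x · s_y) = 108.20 / (5.61 × 20.77)
  = 108.20 / 116.5197 ≈ 0.929

0.929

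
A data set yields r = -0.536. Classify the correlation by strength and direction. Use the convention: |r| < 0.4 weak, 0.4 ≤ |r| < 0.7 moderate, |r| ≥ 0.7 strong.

moderate negative

r = -0.536 < 0 so the relationship is negative.
|r| = 0.536, which falls in the moderate range.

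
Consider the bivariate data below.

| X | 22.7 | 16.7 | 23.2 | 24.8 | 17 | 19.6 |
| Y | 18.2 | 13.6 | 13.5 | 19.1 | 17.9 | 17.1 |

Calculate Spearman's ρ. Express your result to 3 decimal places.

Rank X: 4, 1, 5, 6, 2, 3
Rank Y: 5, 2, 1, 6, 4, 3
d = rank(X) − rank(Y): -1, -1, 4, 0, -2, 0; Σd² = 22
ρ = 1 − 6Σd² / [n(n²−1)] = 1 − 6×22 / (6×35) = 1 − 132/210 ≈ 0.371

0.371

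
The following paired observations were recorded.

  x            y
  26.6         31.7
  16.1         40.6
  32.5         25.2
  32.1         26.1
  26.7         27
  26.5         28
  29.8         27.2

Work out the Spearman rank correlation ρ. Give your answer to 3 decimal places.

-0.929

Rank x: 3, 1, 7, 6, 4, 2, 5
Rank y: 6, 7, 1, 2, 3, 5, 4
d = rank(x) − rank(y): -3, -6, 6, 4, 1, -3, 1; Σd² = 108
ρ = 1 − 6Σd² / [n(n²−1)] = 1 − 6×108 / (7×48) = 1 − 648/336 ≈ -0.929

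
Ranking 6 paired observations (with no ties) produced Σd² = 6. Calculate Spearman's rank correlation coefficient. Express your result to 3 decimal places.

ρ = 1 − 6Σd² / [n(n²−1)] = 1 − 6×6 / (6×35)
  = 1 − 36/210 = 1 − 0.1714 ≈ 0.829

0.829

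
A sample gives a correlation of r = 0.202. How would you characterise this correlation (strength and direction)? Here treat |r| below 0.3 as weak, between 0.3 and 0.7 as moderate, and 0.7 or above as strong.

weak positive

r = 0.202 > 0 so the relationship is positive.
|r| = 0.202, which falls in the weak range.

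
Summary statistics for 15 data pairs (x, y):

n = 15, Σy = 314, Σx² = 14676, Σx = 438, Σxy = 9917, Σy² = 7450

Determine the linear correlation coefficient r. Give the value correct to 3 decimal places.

r = (nΣxy − ΣxΣy) / √[(nΣx² − (Σx)²)(nΣy² − (Σy)²)]
Numerator: 15×9917 − 438×314 = 11223
Denominator: √[(220140 − 191844)(111750 − 98596)] = √[28296 × 13154] = 19292.6303
r = 11223 / 19292.6303 ≈ 0.582

0.582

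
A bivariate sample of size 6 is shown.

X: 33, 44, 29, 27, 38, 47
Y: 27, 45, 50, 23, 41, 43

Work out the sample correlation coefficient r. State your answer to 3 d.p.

0.463

n = 6, ΣX = 218, ΣY = 229, ΣX² = 8248, ΣY² = 9313, ΣXY = 8521
nΣXY − ΣXΣY = 51126 − 49922 = 1204
nΣX² − (ΣX)² = 49488 − 47524 = 1964; nΣY² − (ΣY)² = 55878 − 52441 = 3437
r = 1204 / √(1964 × 3437) = 1204 / 2598.1278 ≈ 0.463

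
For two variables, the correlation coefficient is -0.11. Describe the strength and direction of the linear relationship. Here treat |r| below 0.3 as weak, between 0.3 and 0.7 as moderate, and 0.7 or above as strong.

r = -0.11 < 0 so the relationship is negative.
|r| = 0.11, which falls in the weak range.

weak negative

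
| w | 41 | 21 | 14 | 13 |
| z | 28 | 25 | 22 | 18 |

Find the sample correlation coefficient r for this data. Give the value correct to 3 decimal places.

n = 4, Σw = 89, Σz = 93, Σw² = 2487, Σz² = 2217, Σwz = 2215
nΣwz − ΣwΣz = 8860 − 8277 = 583
nΣw² − (Σw)² = 9948 − 7921 = 2027; nΣz² − (Σz)² = 8868 − 8649 = 219
r = 583 / √(2027 × 219) = 583 / 666.2680 ≈ 0.875

0.875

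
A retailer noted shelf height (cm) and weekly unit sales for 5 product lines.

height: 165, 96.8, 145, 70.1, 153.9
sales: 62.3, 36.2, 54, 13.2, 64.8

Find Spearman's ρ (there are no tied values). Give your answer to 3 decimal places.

Rank height: 5, 2, 3, 1, 4
Rank sales: 4, 2, 3, 1, 5
d = rank(height) − rank(sales): 1, 0, 0, 0, -1; Σd² = 2
ρ = 1 − 6Σd² / [n(n²−1)] = 1 − 6×2 / (5×24) = 1 − 12/120 ≈ 0.900

0.900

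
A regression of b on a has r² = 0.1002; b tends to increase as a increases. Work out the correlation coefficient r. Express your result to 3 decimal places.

|r| = √0.1002 = 0.317
The association is positive, so r = 0.317.

0.317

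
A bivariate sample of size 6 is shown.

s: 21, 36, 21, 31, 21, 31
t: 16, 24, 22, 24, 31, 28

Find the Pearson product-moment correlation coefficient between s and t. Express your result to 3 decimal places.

0.199

n = 6, Σs = 161, Σt = 145, Σs² = 4541, Σt² = 3637, Σst = 3925
nΣst − ΣsΣt = 23550 − 23345 = 205
nΣs² − (Σs)² = 27246 − 25921 = 1325; nΣt² − (Σt)² = 21822 − 21025 = 797
r = 205 / √(1325 × 797) = 205 / 1027.6308 ≈ 0.199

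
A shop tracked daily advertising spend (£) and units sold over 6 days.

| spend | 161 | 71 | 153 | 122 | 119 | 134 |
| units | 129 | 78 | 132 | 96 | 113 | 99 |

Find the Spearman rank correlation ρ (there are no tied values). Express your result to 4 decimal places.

Rank spend: 6, 1, 5, 3, 2, 4
Rank units: 5, 1, 6, 2, 4, 3
d = rank(spend) − rank(units): 1, 0, -1, 1, -2, 1; Σd² = 8
ρ = 1 − 6Σd² / [n(n²−1)] = 1 − 6×8 / (6×35) = 1 − 48/210 ≈ 0.7714

0.7714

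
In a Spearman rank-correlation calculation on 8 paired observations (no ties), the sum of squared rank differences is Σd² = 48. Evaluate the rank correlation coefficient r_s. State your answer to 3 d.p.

0.429

ρ = 1 − 6Σd² / [n(n²−1)] = 1 − 6×48 / (8×63)
  = 1 − 288/504 = 1 − 0.5714 ≈ 0.429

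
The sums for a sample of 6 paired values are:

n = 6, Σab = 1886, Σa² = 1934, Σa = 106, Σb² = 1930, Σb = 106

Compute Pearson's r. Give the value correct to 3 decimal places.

0.225

r = (nΣab − ΣaΣb) / √[(nΣa² − (Σa)²)(nΣb² − (Σb)²)]
Numerator: 6×1886 − 106×106 = 80
Denominator: √[(11604 − 11236)(11580 − 11236)] = √[368 × 344] = 355.7977
r = 80 / 355.7977 ≈ 0.225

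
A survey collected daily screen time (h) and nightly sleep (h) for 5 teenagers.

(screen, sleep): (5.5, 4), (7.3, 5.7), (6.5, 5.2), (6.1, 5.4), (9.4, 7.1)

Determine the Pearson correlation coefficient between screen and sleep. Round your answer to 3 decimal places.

n = 5, Σx = 34.8, Σy = 27.4, Σx² = 251.36, Σy² = 155.1, Σxy = 197.09
nΣxy − ΣxΣy = 985.45 − 953.52 = 31.93
nΣx² − (Σx)² = 1256.8 − 1211.04 = 45.76; nΣy² − (Σy)² = 775.5 − 750.76 = 24.74
r = 31.93 / √(45.76 × 24.74) = 31.93 / 33.6467 ≈ 0.949

0.949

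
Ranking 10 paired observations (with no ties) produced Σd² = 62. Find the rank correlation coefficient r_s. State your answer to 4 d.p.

0.6242

ρ = 1 − 6Σd² / [n(n²−1)] = 1 − 6×62 / (10×99)
  = 1 − 372/990 = 1 − 0.37576 ≈ 0.6242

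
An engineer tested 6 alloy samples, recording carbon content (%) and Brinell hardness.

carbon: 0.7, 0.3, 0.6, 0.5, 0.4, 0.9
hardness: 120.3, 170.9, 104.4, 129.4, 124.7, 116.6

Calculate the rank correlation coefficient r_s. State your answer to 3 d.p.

-0.771

Rank carbon: 5, 1, 4, 3, 2, 6
Rank hardness: 3, 6, 1, 5, 4, 2
d = rank(carbon) − rank(hardness): 2, -5, 3, -2, -2, 4; Σd² = 62
ρ = 1 − 6Σd² / [n(n²−1)] = 1 − 6×62 / (6×35) = 1 − 372/210 ≈ -0.771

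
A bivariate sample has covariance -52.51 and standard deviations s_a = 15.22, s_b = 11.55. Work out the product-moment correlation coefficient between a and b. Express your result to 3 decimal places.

-0.299

r = Cov(a,b) / (s_a · s_b) = -52.51 / (15.22 × 11.55)
  = -52.51 / 175.7910 ≈ -0.299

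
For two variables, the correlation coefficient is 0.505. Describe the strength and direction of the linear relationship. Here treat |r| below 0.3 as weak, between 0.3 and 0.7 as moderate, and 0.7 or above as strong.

r = 0.505 > 0 so the relationship is positive.
|r| = 0.505, which falls in the moderate range.

moderate positive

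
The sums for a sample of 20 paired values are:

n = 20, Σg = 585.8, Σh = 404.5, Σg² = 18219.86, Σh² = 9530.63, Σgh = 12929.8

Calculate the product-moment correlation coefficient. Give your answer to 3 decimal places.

0.904

r = (nΣgh − ΣgΣh) / √[(nΣg² − (Σg)²)(nΣh² − (Σh)²)]
Numerator: 20×12929.8 − 585.8×404.5 = 21639.9
Denominator: √[(364397.2 − 343161.64)(190612.6 − 163620.25)] = √[21235.56 × 26992.35] = 23941.5469
r = 21639.9 / 23941.5469 ≈ 0.904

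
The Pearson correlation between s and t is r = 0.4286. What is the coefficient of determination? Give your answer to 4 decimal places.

r² = (0.4286)² = 0.1837

0.1837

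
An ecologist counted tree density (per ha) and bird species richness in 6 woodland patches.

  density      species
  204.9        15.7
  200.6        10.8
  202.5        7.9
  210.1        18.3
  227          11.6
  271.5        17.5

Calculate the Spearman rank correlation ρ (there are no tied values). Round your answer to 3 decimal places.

0.657

Rank density: 3, 1, 2, 4, 5, 6
Rank species: 4, 2, 1, 6, 3, 5
d = rank(density) − rank(species): -1, -1, 1, -2, 2, 1; Σd² = 12
ρ = 1 − 6Σd² / [n(n²−1)] = 1 − 6×12 / (6×35) = 1 − 72/210 ≈ 0.657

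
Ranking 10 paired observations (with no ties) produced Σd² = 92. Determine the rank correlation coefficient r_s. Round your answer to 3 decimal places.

ρ = 1 − 6Σd² / [n(n²−1)] = 1 − 6×92 / (10×99)
  = 1 − 552/990 = 1 − 0.5576 ≈ 0.442

0.442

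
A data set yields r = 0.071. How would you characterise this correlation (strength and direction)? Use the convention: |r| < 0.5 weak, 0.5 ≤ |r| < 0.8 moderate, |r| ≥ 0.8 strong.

r = 0.071 > 0 so the relationship is positive.
|r| = 0.071, which falls in the weak range.

weak positive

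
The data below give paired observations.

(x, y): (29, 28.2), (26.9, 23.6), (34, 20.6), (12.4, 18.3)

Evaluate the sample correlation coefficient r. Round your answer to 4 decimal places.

0.5070

n = 4, Σx = 102.3, Σy = 90.7, Σx² = 2874.37, Σy² = 2111.45, Σxy = 2379.96
nΣxy − ΣxΣy = 9519.84 − 9278.61 = 241.23
nΣx² − (Σx)² = 11497.48 − 10465.29 = 1032.19; nΣy² − (Σy)² = 8445.8 − 8226.49 = 219.31
r = 241.23 / √(1032.19 × 219.31) = 241.23 / 475.7831 ≈ 0.5070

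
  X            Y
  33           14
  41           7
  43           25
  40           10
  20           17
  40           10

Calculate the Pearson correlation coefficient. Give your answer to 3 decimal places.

-0.135

n = 6, ΣX = 217, ΣY = 83, ΣX² = 8219, ΣY² = 1359, ΣXY = 2964
nΣXY − ΣXΣY = 17784 − 18011 = -227
nΣX² − (ΣX)² = 49314 − 47089 = 2225; nΣY² − (ΣY)² = 8154 − 6889 = 1265
r = -227 / √(2225 × 1265) = -227 / 1677.6844 ≈ -0.135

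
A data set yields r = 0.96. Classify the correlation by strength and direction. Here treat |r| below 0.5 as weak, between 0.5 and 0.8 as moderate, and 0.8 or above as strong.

r = 0.96 > 0 so the relationship is positive.
|r| = 0.96, which falls in the strong range.

strong positive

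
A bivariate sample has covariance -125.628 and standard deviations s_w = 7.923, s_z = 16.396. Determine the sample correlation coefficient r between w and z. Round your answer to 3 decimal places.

-0.967

r = Cov(w,z) / (s_w · s_z) = -125.628 / (7.923 × 16.396)
  = -125.628 / 129.9055 ≈ -0.967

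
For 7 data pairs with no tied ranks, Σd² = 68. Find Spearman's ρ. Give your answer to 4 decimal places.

-0.2143

ρ = 1 − 6Σd² / [n(n²−1)] = 1 − 6×68 / (7×48)
  = 1 − 408/336 = 1 − 1.21429 ≈ -0.2143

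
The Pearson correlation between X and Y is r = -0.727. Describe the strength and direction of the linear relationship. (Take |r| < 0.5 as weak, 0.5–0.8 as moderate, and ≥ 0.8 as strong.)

moderate negative

r = -0.727 < 0 so the relationship is negative.
|r| = 0.727, which falls in the moderate range.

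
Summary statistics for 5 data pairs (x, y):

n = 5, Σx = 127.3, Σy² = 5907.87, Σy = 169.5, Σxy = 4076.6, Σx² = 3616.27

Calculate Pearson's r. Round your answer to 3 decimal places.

-0.969

r = (nΣxy − ΣxΣy) / √[(nΣx² − (Σx)²)(nΣy² − (Σy)²)]
Numerator: 5×4076.6 − 127.3×169.5 = -1194.35
Denominator: √[(18081.35 − 16205.29)(29539.35 − 28730.25)] = √[1876.06 × 809.1] = 1232.0390
r = -1194.35 / 1232.0390 ≈ -0.969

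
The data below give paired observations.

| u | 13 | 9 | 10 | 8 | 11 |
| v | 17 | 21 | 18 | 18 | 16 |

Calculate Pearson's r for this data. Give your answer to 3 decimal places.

n = 5, Σu = 51, Σv = 90, Σu² = 535, Σv² = 1634, Σuv = 910
nΣuv − ΣuΣv = 4550 − 4590 = -40
nΣu² − (Σu)² = 2675 − 2601 = 74; nΣv² − (Σv)² = 8170 − 8100 = 70
r = -40 / √(74 × 70) = -40 / 71.9722 ≈ -0.556

-0.556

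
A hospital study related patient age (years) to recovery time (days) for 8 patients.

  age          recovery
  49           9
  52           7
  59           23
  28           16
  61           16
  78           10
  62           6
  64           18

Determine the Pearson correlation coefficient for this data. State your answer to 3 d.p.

n = 8, Σx = 453, Σy = 105, Σx² = 27115, Σy² = 1631, Σxy = 5890
nΣxy − ΣxΣy = 47120 − 47565 = -445
nΣx² − (Σx)² = 216920 − 205209 = 11711; nΣy² − (Σy)² = 13048 − 11025 = 2023
r = -445 / √(11711 × 2023) = -445 / 4867.3764 ≈ -0.091

-0.091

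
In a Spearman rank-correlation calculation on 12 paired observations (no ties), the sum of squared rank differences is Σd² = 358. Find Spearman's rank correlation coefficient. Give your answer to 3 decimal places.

ρ = 1 − 6Σd² / [n(n²−1)] = 1 − 6×358 / (12×143)
  = 1 − 2148/1716 = 1 − 1.2517 ≈ -0.252

-0.252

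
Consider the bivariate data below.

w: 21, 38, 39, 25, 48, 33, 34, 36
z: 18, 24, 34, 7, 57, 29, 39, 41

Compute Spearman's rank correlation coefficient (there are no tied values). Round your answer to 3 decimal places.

0.714

Rank w: 1, 6, 7, 2, 8, 3, 4, 5
Rank z: 2, 3, 5, 1, 8, 4, 6, 7
d = rank(w) − rank(z): -1, 3, 2, 1, 0, -1, -2, -2; Σd² = 24
ρ = 1 − 6Σd² / [n(n²−1)] = 1 − 6×24 / (8×63) = 1 − 144/504 ≈ 0.714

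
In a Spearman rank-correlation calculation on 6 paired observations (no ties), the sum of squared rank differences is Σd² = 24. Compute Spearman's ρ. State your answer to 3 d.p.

0.314

ρ = 1 − 6Σd² / [n(n²−1)] = 1 − 6×24 / (6×35)
  = 1 − 144/210 = 1 − 0.6857 ≈ 0.314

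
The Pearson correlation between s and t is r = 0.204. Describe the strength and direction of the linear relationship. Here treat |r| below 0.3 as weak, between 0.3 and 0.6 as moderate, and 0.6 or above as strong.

r = 0.204 > 0 so the relationship is positive.
|r| = 0.204, which falls in the weak range.

weak positive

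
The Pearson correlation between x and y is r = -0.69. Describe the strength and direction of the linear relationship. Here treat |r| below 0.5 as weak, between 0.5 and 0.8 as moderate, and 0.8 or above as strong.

moderate negative

r = -0.69 < 0 so the relationship is negative.
|r| = 0.69, which falls in the moderate range.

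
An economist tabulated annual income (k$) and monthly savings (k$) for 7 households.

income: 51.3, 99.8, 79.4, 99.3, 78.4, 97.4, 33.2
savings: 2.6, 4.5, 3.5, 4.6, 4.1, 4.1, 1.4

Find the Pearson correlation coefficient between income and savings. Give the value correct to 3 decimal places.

0.971

n = 7, Σx = 538.8, Σy = 24.8, Σx² = 45492.14, Σy² = 96, Σxy = 2084.42
nΣxy − ΣxΣy = 14590.94 − 13362.24 = 1228.7
nΣx² − (Σx)² = 318444.98 − 290305.44 = 28139.54; nΣy² − (Σy)² = 672 − 615.04 = 56.96
r = 1228.7 / √(28139.54 × 56.96) = 1228.7 / 1266.0285 ≈ 0.971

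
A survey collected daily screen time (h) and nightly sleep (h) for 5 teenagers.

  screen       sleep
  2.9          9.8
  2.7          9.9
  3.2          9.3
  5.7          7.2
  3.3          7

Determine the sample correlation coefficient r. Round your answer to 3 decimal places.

n = 5, Σx = 17.8, Σy = 43.2, Σx² = 69.32, Σy² = 381.38, Σxy = 149.05
nΣxy − ΣxΣy = 745.25 − 768.96 = -23.71
nΣx² − (Σx)² = 346.6 − 316.84 = 29.76; nΣy² − (Σy)² = 1906.9 − 1866.24 = 40.66
r = -23.71 / √(29.76 × 40.66) = -23.71 / 34.7857 ≈ -0.682

-0.682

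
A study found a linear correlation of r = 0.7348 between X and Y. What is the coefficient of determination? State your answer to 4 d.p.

r² = (0.7348)² = 0.5399

0.5399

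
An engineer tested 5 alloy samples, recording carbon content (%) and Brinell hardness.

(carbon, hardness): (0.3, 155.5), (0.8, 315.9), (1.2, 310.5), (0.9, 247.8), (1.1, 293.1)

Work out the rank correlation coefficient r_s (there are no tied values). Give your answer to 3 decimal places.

Rank carbon: 1, 2, 5, 3, 4
Rank hardness: 1, 5, 4, 2, 3
d = rank(carbon) − rank(hardness): 0, -3, 1, 1, 1; Σd² = 12
ρ = 1 − 6Σd² / [n(n²−1)] = 1 − 6×12 / (5×24) = 1 − 72/120 ≈ 0.400

0.400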